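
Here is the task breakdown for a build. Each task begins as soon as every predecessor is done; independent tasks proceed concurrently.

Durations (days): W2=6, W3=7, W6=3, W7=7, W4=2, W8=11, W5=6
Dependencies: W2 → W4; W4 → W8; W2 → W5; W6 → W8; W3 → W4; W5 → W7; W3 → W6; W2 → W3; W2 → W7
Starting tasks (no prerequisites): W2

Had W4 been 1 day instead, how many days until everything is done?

27

Critical path before the change: W2→W3→W6→W8 = 6+7+3+11 = 27 giving 27 days.
The longest path through W4 is only 26 days, so W4 has float 1.
The critical path is still W2→W3→W6→W8; finish is now 27 days.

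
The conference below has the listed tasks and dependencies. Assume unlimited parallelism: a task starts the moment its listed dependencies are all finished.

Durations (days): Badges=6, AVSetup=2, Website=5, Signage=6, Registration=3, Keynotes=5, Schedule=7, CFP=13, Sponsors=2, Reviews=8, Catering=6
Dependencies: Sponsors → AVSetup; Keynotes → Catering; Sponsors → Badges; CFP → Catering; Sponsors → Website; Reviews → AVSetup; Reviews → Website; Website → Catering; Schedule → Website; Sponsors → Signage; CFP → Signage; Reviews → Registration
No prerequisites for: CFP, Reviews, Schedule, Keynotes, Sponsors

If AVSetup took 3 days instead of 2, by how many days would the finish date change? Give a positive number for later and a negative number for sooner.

0

Actual critical path: CFP→Catering = 13+6 = 19 ⇒ 19 days.
AVSetup has 9 days of float (longest path through it is 10).
No other chain overtakes it, so the finish is 19 days.
Change in finish: 19 − 19 = +0 days.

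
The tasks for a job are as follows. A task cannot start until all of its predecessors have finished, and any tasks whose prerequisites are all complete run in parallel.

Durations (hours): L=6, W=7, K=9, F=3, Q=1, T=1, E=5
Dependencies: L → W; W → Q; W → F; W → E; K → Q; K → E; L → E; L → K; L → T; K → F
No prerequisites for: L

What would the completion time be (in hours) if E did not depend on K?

Original critical path: L→K→E = 6+9+5 = 20 ⇒ 20 hours.
Without K→E, E's earliest start moves from 15 to 13.
After: L→W→E = 6+7+5 = 18 → 18 hours.

18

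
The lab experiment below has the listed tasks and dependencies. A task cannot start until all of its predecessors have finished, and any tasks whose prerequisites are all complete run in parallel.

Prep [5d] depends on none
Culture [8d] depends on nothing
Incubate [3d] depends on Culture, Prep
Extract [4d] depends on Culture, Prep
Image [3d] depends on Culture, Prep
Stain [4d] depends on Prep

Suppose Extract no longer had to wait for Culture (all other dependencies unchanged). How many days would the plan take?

11

With the dependency in place, Culture→Extract = 8+4 = 12 sets the finish at 12 days.
Without Culture→Extract, Extract's earliest start moves from 8 to 5.
New critical path: Culture→Incubate = 8+3 = 11 ⇒ 11 days.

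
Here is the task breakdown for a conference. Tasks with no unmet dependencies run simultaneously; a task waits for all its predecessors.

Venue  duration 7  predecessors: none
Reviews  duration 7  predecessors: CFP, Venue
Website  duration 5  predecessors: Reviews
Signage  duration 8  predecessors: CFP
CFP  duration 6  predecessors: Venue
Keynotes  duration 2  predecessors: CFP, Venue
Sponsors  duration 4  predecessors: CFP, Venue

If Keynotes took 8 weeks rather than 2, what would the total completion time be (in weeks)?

Actual critical path: Venue→CFP→Reviews→Website = 7+6+7+5 = 25 ⇒ 25 weeks.
Keynotes has 10 weeks of float (longest path through it is 15).
The critical path is still Venue→CFP→Reviews→Website; finish is now 25 weeks.

25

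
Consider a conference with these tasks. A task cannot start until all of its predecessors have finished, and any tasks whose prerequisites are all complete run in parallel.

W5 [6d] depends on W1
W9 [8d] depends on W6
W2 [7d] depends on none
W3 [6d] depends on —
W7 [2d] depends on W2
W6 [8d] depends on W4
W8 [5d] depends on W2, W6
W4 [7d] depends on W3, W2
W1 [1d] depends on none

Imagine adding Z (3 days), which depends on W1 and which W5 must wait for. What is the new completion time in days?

Originally the plan takes 30 days.
With Z inserted, W5 now waits for max(W1, Z).
New critical path: W2→W4→W6→W9 = 7+7+8+8 = 30 ⇒ 30 days.

30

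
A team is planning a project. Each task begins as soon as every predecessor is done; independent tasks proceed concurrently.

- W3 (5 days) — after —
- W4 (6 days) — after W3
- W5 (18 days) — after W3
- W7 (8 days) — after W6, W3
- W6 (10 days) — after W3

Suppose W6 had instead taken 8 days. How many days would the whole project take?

As given, the longest chain is W3→W6→W7 = 5+10+8 = 23, so the finish is 23 days.
Since W6 is critical, the -2 change carries straight to that chain (now 21 days).
New critical path: W3→W5 = 5+18 = 23 ⇒ 23 days.

23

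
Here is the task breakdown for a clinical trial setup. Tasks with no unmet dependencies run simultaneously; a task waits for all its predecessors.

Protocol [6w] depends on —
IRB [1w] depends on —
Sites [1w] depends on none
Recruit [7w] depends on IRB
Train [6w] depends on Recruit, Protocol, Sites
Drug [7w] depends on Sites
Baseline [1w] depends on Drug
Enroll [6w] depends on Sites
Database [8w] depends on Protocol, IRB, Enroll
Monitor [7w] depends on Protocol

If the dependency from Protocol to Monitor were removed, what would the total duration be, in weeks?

Original critical path: Sites→Enroll→Database = 1+6+8 = 15 ⇒ 15 weeks.
Without Protocol→Monitor, Monitor's earliest start moves from 6 to 0.
New critical path: Sites→Enroll→Database = 1+6+8 = 15 ⇒ 15 weeks.

15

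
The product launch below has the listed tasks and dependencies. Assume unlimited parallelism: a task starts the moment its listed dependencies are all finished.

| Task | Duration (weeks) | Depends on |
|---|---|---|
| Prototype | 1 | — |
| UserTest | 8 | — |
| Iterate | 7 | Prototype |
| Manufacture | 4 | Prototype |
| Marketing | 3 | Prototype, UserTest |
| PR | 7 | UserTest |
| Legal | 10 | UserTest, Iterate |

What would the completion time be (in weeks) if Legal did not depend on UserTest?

18

Original critical path: Prototype→Iterate→Legal = 1+7+10 = 18 ⇒ 18 weeks.
Dropping UserTest→Legal doesn't change Legal's earliest start (8); another predecessor still binds.
New critical path: Prototype→Iterate→Legal = 1+7+10 = 18 ⇒ 18 weeks.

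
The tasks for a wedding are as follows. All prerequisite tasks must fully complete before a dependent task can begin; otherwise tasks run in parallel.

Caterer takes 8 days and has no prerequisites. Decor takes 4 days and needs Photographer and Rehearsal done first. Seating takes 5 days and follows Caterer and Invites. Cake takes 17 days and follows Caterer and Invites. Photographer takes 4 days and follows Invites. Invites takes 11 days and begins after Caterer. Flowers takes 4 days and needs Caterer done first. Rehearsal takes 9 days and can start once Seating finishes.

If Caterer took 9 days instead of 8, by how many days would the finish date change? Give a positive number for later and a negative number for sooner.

Baseline: Caterer→Invites→Seating→Rehearsal→Decor = 8+11+5+9+4 = 37 → 37 days.
Since Caterer is critical, the +1 change carries straight to that chain (now 38 days).
That remains the longest chain; total 38 days.
Change in finish: 38 − 37 = +1 days.

1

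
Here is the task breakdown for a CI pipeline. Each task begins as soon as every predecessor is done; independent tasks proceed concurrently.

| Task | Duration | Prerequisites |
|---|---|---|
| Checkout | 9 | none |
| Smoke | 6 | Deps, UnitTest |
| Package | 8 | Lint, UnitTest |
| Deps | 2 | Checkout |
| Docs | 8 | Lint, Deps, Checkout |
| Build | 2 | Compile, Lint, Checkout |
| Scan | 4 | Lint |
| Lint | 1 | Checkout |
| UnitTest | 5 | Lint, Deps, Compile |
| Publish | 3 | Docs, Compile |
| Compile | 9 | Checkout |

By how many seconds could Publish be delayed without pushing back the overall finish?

Critical path: Checkout→Compile→UnitTest→Package = 9+9+5+8 = 31, so the finish is 31 seconds.
Longest path through Publish: 22 seconds (earliest finish 22, latest finish 31).
Float = 31 − 22 = 9.

9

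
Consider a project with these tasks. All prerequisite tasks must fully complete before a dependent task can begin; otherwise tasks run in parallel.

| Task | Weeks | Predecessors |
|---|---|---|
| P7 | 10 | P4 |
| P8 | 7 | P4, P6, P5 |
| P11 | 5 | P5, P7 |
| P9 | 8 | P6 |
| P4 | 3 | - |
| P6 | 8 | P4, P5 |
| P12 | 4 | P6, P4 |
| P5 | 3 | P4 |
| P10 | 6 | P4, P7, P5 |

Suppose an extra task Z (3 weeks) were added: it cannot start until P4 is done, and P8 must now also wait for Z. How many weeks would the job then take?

22

Originally the job takes 22 weeks.
With Z inserted, P8 now waits for max(P4, P6, P5, Z).
New critical path: P4→P5→P6→P9 = 3+3+8+8 = 22 ⇒ 22 weeks.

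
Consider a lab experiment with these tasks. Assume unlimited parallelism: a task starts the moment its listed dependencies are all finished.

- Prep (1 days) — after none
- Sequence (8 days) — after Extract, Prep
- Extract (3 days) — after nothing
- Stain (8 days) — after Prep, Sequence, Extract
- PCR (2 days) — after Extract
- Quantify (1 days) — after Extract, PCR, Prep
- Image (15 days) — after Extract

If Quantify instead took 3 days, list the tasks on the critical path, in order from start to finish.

As given, the longest chain is Extract→Sequence→Stain = 3+8+8 = 19, so the finish is 19 days.
Quantify is off the critical path — its longest chain is 6 days, giving 13 of slack.
The critical path is still Extract→Sequence→Stain; finish is now 19 days.

Extract, Sequence, Stain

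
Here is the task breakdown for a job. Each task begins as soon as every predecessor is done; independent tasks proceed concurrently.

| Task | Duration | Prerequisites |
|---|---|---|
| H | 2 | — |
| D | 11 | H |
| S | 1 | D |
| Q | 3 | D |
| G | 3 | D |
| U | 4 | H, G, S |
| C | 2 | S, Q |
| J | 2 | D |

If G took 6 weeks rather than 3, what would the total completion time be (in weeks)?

Baseline: H→D→G→U = 2+11+3+4 = 20 → 20 weeks.
Since G is critical, the +3 change carries straight to that chain (now 23 weeks).
That remains the longest chain; total 23 weeks.

23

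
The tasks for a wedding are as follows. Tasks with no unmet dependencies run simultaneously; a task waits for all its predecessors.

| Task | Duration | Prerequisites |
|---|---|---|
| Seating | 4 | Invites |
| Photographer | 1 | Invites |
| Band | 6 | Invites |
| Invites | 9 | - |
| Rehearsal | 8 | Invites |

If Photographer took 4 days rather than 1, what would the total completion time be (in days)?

The binding path is Invites→Rehearsal = 9+8 = 17; finish at 17 days.
Photographer is off the critical path — its longest chain is 10 days, giving 7 of slack.
The critical path is still Invites→Rehearsal; finish is now 17 days.

17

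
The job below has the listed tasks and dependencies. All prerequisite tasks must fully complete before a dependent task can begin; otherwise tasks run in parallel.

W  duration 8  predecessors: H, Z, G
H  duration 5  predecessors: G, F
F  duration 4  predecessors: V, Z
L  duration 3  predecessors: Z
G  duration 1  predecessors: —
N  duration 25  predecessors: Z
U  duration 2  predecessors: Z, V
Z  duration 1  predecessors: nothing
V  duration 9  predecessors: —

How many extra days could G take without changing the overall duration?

Z→N = 1+25 = 26 sets the makespan at 26 days.
Longest path through G: 14 days (earliest finish 1, latest finish 13).
So G can slip 13 − 1 = 12 days.

12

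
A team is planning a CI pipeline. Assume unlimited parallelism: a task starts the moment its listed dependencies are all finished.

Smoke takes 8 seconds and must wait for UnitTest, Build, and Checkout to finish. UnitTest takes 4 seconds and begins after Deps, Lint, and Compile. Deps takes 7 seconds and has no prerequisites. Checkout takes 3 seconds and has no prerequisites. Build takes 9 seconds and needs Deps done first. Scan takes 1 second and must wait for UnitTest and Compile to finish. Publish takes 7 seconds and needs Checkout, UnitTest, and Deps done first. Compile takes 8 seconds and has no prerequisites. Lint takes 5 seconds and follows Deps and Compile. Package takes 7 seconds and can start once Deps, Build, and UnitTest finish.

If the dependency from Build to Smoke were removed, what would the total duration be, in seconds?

With the dependency in place, Compile→Lint→UnitTest→Smoke = 8+5+4+8 = 25 sets the finish at 25 seconds.
Dropping Build→Smoke doesn't change Smoke's earliest start (17); another predecessor still binds.
New critical path: Compile→Lint→UnitTest→Smoke = 8+5+4+8 = 25 ⇒ 25 seconds.

25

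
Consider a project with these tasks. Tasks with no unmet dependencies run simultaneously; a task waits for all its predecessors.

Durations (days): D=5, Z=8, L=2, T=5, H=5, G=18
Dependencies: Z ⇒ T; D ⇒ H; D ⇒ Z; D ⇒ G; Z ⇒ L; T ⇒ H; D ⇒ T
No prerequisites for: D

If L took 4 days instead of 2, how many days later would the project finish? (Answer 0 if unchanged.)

0

Critical path before the change: D→Z→T→H = 5+8+5+5 = 23 giving 23 days.
L is off the critical path — its longest chain is 15 days, giving 8 of slack.
The critical path is still D→Z→T→H; finish is now 23 days.
Change in finish: 23 − 23 = +0 days.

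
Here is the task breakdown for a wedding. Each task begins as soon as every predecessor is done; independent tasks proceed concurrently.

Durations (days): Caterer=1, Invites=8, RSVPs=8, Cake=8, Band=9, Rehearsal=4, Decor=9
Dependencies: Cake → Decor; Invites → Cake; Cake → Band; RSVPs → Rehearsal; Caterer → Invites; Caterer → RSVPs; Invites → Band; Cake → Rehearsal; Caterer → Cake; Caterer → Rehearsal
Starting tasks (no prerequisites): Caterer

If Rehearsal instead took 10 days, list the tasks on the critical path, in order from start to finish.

Caterer, Invites, Cake, Rehearsal

As given, the longest chain is Caterer→Invites→Cake→Band = 1+8+8+9 = 26, so the finish is 26 days.
Rehearsal is off the critical path — its longest chain is 21 days, giving 5 of slack.
The binding chain switches to Caterer→Invites→Cake→Rehearsal = 1+8+8+10 = 27; finish 27 days.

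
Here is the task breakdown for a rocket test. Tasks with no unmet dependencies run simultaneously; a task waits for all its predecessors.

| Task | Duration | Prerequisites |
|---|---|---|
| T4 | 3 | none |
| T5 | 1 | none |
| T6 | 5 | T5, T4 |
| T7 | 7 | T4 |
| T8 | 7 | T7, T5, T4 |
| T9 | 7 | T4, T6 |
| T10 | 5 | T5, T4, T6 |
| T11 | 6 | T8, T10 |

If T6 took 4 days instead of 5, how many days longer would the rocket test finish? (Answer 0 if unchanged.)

0

Critical path before the change: T4→T7→T8→T11 = 3+7+7+6 = 23 giving 23 days.
The longest path through T6 is only 19 days, so T6 has float 4.
The critical path is still T4→T7→T8→T11; finish is now 23 days.
Change in finish: 23 − 23 = +0 days.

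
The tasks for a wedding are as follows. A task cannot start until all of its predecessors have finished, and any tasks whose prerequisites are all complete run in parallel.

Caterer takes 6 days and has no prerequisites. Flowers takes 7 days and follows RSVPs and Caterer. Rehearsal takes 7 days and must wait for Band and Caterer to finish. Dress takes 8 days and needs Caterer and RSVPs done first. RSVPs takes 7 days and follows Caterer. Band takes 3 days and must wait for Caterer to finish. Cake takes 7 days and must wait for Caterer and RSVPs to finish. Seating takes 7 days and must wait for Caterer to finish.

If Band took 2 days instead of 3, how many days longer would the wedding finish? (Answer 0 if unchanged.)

Baseline: Caterer→RSVPs→Dress = 6+7+8 = 21 → 21 days.
The longest path through Band is only 16 days, so Band has float 5.
The critical path is still Caterer→RSVPs→Dress; finish is now 21 days.
Change in finish: 21 − 21 = +0 days.

0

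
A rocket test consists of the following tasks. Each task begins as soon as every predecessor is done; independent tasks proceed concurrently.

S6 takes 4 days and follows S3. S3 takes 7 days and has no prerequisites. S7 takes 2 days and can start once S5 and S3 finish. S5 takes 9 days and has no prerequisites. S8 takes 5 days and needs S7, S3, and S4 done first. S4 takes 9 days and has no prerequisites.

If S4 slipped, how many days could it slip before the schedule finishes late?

Critical path: S5→S7→S8 = 9+2+5 = 16, so the finish is 16 days.
S4 finishes as early as 9 and must finish by 11.
Float = 16 − 14 = 2.

2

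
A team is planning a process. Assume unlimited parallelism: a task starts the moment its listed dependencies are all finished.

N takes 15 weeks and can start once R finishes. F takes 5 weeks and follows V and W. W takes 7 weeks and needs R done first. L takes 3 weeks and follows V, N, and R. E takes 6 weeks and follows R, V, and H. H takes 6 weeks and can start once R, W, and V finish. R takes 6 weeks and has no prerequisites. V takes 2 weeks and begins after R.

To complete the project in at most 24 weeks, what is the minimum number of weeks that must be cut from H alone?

Current finish: 25 weeks; target: 24.
H is on every critical path, so each week cut from H cuts the finish by one (this holds down to a finish of 24).
Need 25 − 24 = 1 week off H → H becomes 5 weeks, finish becomes 24.

1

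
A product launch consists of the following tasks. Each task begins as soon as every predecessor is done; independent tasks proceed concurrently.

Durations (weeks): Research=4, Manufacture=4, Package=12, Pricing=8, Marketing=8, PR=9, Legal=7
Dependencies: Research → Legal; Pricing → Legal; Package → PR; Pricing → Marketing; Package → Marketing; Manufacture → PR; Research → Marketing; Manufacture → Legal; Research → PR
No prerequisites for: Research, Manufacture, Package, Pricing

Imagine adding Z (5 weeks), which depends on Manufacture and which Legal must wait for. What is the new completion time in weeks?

Originally the plan takes 21 weeks.
With Z inserted, Legal now waits for max(Research, Pricing, Manufacture, Z).
New critical path: Package→PR = 12+9 = 21 ⇒ 21 weeks.

21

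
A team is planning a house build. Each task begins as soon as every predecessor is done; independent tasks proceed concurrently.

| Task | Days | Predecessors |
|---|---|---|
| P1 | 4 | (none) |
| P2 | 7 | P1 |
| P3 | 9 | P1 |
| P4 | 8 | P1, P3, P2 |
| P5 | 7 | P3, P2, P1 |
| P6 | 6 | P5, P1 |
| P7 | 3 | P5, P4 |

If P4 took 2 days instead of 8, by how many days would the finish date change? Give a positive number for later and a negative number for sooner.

Baseline: P1→P3→P5→P6 = 4+9+7+6 = 26 → 26 days.
P4 has 2 days of float (longest path through it is 24).
No other chain overtakes it, so the finish is 26 days.
Change in finish: 26 − 26 = +0 days.

0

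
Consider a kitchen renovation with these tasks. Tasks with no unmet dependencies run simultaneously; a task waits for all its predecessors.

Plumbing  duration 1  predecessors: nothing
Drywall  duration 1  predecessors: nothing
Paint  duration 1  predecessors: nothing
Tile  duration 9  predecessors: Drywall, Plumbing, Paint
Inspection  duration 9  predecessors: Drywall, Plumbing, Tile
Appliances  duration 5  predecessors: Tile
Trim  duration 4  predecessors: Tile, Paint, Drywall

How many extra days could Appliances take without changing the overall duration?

4

The longest chain is Plumbing→Tile→Inspection = 1+9+9 = 19; overall finish 19 days.
The longest chain containing Appliances totals 15 days.
Slack of Appliances = 14 − 10 = 4 days.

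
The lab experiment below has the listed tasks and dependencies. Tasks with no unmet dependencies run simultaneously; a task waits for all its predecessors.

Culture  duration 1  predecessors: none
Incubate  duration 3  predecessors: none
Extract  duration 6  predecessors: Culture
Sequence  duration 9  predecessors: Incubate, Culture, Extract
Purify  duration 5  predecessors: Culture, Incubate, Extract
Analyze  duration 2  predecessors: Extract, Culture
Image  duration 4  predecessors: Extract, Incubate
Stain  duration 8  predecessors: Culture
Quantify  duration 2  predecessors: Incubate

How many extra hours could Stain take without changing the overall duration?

The longest chain is Culture→Extract→Sequence = 1+6+9 = 16; overall finish 16 hours.
Longest path through Stain: 9 hours (earliest finish 9, latest finish 16).
Float = 16 − 9 = 7.

7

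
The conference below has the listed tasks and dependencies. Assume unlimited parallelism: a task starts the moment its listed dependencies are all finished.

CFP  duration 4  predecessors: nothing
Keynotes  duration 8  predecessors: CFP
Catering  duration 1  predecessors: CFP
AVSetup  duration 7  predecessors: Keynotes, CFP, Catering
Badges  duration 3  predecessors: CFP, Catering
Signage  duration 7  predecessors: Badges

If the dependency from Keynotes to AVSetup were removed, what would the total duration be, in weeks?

Original critical path: CFP→Keynotes→AVSetup = 4+8+7 = 19 ⇒ 19 weeks.
Without Keynotes→AVSetup, AVSetup's earliest start moves from 12 to 5.
After: CFP→Catering→Badges→Signage = 4+1+3+7 = 15 → 15 weeks.

15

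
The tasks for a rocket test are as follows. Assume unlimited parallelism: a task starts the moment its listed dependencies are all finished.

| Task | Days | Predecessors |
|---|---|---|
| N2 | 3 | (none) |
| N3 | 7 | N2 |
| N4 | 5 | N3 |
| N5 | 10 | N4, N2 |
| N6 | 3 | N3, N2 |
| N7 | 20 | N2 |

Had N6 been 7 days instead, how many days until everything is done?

Critical path before the change: N2→N3→N4→N5 = 3+7+5+10 = 25 giving 25 days.
N6 has 12 days of float (longest path through it is 13).
The critical path is still N2→N3→N4→N5; finish is now 25 days.

25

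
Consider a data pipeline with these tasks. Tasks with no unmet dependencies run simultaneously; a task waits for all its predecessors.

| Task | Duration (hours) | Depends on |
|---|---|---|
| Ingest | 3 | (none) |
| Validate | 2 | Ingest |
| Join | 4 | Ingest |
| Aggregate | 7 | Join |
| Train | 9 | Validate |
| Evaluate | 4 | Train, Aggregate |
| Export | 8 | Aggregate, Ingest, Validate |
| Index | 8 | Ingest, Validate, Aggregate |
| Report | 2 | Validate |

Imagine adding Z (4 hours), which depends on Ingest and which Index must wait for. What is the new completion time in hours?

Originally the project takes 22 hours.
With Z inserted, Index now waits for max(Ingest, Validate, Aggregate, Z).
New critical path: Ingest→Join→Aggregate→Export = 3+4+7+8 = 22 ⇒ 22 hours.

22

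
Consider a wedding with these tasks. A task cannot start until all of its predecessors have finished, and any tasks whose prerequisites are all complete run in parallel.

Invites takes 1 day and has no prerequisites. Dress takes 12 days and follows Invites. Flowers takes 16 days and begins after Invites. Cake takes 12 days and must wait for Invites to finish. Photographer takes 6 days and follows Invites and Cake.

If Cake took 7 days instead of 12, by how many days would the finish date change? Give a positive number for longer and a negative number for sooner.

Critical path before the change: Invites→Cake→Photographer = 1+12+6 = 19 giving 19 days.
Cake is on the critical path; changing it to 7 makes that path 14 days.
Now Invites→Flowers = 1+16 = 17 is longest, so the finish becomes 17 days.
Change in finish: 17 − 19 = -2 days.

-2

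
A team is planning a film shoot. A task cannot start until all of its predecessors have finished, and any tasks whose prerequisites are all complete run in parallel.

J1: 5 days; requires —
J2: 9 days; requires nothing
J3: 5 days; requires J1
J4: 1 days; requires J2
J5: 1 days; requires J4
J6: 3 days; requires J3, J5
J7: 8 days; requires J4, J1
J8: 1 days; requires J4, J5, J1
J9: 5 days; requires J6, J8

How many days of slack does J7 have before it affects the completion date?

1

Critical path: J2→J4→J5→J6→J9 = 9+1+1+3+5 = 19, so the finish is 19 days.
J7 finishes as early as 18 and must finish by 19.
Float = 19 − 18 = 1.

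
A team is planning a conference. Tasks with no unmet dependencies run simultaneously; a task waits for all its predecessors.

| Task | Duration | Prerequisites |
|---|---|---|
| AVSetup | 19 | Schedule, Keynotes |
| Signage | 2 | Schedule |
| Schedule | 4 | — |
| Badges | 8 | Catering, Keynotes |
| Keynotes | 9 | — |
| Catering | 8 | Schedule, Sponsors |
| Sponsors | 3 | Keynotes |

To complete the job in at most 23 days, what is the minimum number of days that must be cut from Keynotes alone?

5

Current finish: 28 days; target: 23.
Keynotes is on every critical path, so each day cut from Keynotes cuts the finish by one (this holds down to a finish of 23).
Need 28 − 23 = 5 days off Keynotes → Keynotes becomes 4 days, finish becomes 23.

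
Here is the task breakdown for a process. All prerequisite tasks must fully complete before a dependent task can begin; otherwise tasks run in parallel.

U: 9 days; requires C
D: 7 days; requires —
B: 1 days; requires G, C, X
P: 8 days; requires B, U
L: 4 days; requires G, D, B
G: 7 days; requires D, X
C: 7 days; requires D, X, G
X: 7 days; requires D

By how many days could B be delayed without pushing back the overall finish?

The longest chain is D→X→G→C→U→P = 7+7+7+7+9+8 = 45; overall finish 45 days.
Longest path through B: 37 days (earliest finish 29, latest finish 37).
Slack of B = 36 − 28 = 8 days.

8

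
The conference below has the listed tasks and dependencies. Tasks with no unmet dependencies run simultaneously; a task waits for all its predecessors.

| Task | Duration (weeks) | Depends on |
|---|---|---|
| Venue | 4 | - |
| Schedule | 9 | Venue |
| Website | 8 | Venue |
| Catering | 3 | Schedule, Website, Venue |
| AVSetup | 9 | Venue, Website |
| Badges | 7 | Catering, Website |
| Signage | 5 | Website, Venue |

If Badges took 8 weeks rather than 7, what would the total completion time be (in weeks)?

As given, the longest chain is Venue→Schedule→Catering→Badges = 4+9+3+7 = 23, so the finish is 23 weeks.
Since Badges is critical, the +1 change carries straight to that chain (now 24 weeks).
That remains the longest chain; total 24 weeks.

24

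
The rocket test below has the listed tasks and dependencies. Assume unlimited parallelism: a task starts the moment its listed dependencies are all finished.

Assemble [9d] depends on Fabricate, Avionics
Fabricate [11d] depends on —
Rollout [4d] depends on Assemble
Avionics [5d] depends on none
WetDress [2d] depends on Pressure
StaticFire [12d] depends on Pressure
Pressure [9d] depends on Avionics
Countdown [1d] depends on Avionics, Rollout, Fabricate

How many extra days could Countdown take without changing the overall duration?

Avionics→Pressure→StaticFire = 5+9+12 = 26 sets the makespan at 26 days.
Longest path through Countdown: 25 days (earliest finish 25, latest finish 26).
Slack of Countdown = 25 − 24 = 1 day.

1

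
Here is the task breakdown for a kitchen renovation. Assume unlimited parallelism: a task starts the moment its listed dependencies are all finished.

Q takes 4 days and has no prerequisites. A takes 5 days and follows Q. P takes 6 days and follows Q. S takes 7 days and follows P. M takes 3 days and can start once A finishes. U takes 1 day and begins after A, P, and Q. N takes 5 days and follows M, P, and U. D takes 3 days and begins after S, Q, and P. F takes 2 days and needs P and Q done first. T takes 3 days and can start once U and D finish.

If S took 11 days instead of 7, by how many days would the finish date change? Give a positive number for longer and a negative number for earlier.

4

Critical path before the change: Q→P→S→D→T = 4+6+7+3+3 = 23 giving 23 days.
S is on the critical path; changing it to 11 makes that path 27 days.
No other chain overtakes it, so the finish is 27 days.
Change in finish: 27 − 23 = +4 days.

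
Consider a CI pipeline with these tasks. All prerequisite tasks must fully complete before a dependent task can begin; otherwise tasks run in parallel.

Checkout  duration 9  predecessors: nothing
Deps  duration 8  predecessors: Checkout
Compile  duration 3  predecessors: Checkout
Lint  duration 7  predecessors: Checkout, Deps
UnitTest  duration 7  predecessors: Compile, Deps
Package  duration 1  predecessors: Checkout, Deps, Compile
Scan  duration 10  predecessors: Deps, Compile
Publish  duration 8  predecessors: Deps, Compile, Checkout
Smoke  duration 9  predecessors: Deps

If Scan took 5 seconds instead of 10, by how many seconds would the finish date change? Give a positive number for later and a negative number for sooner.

-1

Critical path before the change: Checkout→Deps→Scan = 9+8+10 = 27 giving 27 seconds.
Scan is on the critical path; changing it to 5 makes that path 22 seconds.
New critical path: Checkout→Deps→Smoke = 9+8+9 = 26 ⇒ 26 seconds.
Change in finish: 26 − 27 = -1 seconds.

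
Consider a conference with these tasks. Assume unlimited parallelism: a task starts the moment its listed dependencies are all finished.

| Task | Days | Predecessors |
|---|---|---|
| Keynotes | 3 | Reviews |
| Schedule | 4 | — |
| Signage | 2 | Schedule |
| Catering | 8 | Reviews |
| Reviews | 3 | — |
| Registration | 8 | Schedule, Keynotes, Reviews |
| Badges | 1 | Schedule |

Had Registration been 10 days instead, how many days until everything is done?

16

Critical path before the change: Reviews→Keynotes→Registration = 3+3+8 = 14 giving 14 days.
Registration is on the critical path; changing it to 10 makes that path 16 days.
That remains the longest chain; total 16 days.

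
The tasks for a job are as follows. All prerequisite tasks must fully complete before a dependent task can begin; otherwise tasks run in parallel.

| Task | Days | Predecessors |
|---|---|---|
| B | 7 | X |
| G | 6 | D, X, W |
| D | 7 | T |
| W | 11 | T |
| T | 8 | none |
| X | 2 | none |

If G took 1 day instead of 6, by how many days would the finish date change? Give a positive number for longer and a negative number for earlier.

-5

The binding path is T→W→G = 8+11+6 = 25; finish at 25 days.
G is on the critical path; changing it to 1 makes that path 20 days.
That remains the longest chain; total 20 days.
Change in finish: 20 − 25 = -5 days.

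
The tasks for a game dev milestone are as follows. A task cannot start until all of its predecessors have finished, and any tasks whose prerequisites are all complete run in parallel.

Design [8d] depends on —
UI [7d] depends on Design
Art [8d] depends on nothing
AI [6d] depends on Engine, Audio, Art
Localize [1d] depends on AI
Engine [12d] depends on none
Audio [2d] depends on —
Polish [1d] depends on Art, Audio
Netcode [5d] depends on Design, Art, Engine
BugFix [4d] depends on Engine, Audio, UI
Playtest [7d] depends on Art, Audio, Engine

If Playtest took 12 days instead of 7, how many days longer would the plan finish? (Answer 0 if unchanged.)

5

Critical path before the change: Engine→Playtest = 12+7 = 19 giving 19 days.
Playtest lies on that path, so at 12 days the path becomes 24 days.
The critical path is still Engine→Playtest; finish is now 24 days.
Change in finish: 24 − 19 = +5 days.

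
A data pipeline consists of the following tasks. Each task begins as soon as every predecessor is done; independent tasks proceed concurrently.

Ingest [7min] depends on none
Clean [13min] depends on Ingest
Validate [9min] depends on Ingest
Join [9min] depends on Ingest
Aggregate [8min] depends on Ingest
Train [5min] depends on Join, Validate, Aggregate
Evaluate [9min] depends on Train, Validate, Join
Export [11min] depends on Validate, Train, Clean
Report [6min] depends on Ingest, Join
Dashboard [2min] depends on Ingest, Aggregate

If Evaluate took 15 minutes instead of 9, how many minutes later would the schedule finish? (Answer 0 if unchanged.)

Critical path before the change: Ingest→Validate→Train→Export = 7+9+5+11 = 32 giving 32 minutes.
The longest path through Evaluate is only 30 minutes, so Evaluate has float 2.
New critical path: Ingest→Validate→Train→Evaluate = 7+9+5+15 = 36 ⇒ 36 minutes.
Change in finish: 36 − 32 = +4 minutes.

4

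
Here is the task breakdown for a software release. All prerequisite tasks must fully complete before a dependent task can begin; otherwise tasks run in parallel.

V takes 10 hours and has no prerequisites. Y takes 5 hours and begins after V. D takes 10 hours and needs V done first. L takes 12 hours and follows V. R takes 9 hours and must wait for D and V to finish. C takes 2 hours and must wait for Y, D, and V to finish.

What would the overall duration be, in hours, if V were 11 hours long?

30

Baseline: V→D→R = 10+10+9 = 29 → 29 hours.
V lies on that path, so at 11 hours the path becomes 30 hours.
No other chain overtakes it, so the finish is 30 hours.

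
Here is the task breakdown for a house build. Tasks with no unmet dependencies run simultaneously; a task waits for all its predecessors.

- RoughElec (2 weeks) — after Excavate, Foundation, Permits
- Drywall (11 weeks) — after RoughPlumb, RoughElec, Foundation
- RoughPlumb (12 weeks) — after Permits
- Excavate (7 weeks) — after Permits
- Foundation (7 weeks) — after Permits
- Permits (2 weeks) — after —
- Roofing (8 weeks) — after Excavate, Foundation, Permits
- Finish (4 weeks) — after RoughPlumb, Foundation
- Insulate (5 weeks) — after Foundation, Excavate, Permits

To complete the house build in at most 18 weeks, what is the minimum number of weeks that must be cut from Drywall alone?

Current finish: 25 weeks; target: 18.
Drywall is on every critical path, so each week cut from Drywall cuts the finish by one (this holds down to a finish of 18).
Need 25 − 18 = 7 weeks off Drywall → Drywall becomes 4 weeks, finish becomes 18.

7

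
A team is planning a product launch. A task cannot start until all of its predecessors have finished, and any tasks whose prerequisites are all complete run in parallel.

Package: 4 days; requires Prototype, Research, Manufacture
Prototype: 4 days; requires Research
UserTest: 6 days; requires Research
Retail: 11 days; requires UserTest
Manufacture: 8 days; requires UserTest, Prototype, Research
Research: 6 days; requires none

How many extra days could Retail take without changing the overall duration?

1

The longest chain is Research→UserTest→Manufacture→Package = 6+6+8+4 = 24; overall finish 24 days.
The longest chain containing Retail totals 23 days.
Slack of Retail = 13 − 12 = 1 day.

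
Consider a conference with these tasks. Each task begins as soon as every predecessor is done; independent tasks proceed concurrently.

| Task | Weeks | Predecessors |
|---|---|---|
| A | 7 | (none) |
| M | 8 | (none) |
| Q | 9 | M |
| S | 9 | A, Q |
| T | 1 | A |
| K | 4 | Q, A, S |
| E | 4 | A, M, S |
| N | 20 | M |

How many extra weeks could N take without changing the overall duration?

M→Q→S→K = 8+9+9+4 = 30 sets the makespan at 30 weeks.
Longest path through N: 28 weeks (earliest finish 28, latest finish 30).
So N can slip 30 − 28 = 2 weeks.

2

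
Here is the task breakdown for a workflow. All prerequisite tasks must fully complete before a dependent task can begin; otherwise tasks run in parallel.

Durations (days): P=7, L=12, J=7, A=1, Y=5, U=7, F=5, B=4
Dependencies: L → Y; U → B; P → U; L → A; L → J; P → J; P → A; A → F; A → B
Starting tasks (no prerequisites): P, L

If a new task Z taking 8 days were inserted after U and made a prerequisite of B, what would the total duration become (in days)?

26

Originally the plan takes 19 days.
With Z inserted, B now waits for max(A, U, Z).
New critical path: P→U→Z→B = 7+7+8+4 = 26 ⇒ 26 days.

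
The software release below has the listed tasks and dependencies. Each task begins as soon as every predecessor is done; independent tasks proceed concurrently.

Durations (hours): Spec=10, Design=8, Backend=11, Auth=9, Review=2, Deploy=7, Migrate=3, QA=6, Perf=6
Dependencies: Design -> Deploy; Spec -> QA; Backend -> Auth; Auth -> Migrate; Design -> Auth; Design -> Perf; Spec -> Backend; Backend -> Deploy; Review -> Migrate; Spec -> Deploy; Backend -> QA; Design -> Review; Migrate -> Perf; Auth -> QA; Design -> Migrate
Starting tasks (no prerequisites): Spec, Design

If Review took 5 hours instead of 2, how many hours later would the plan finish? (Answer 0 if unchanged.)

0

The binding path is Spec→Backend→Auth→Migrate→Perf = 10+11+9+3+6 = 39; finish at 39 hours.
Review has 20 hours of float (longest path through it is 19).
No other chain overtakes it, so the finish is 39 hours.
Change in finish: 39 − 39 = +0 hours.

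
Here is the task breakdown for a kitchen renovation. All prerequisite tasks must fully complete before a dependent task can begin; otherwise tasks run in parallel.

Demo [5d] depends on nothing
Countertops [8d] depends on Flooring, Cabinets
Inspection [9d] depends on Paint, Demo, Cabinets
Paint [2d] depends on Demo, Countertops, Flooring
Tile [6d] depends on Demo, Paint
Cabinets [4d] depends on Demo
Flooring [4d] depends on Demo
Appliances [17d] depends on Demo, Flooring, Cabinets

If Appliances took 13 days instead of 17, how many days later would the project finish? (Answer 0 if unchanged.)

0

Actual critical path: Demo→Flooring→Countertops→Paint→Inspection = 5+4+8+2+9 = 28 ⇒ 28 days.
Appliances is off the critical path — its longest chain is 26 days, giving 2 of slack.
No other chain overtakes it, so the finish is 28 days.
Change in finish: 28 − 28 = +0 days.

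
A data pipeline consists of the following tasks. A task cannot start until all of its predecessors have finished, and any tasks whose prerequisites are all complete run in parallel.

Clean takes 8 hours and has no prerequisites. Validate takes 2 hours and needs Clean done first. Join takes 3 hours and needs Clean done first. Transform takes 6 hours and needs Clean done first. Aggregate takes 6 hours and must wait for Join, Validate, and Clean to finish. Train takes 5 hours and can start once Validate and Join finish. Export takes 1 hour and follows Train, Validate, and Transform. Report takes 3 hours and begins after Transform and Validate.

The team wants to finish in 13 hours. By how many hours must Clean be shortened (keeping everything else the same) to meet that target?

Current finish: 17 hours; target: 13.
Clean is on every critical path, so each hour cut from Clean cuts the finish by one (this holds down to a finish of 10).
Need 17 − 13 = 4 hours off Clean → Clean becomes 4 hours, finish becomes 13.

4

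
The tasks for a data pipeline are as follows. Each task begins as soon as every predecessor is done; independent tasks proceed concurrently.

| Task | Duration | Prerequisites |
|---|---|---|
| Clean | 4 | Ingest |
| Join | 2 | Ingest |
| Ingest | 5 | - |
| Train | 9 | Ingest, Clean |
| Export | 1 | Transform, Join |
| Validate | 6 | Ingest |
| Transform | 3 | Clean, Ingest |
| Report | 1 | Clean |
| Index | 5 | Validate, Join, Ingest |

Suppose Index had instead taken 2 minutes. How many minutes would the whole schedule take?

18

As given, the longest chain is Ingest→Clean→Train = 5+4+9 = 18, so the finish is 18 minutes.
The longest path through Index is only 16 minutes, so Index has float 2.
That remains the longest chain; total 18 minutes.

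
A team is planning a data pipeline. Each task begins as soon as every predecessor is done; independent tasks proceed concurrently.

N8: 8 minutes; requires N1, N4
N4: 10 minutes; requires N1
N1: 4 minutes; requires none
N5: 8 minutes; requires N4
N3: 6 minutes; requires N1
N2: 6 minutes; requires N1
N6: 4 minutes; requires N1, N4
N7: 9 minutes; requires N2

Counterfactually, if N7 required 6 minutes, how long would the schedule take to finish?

Actual critical path: N1→N4→N5 = 4+10+8 = 22 ⇒ 22 minutes.
N7 is off the critical path — its longest chain is 19 minutes, giving 3 of slack.
No other chain overtakes it, so the finish is 22 minutes.

22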